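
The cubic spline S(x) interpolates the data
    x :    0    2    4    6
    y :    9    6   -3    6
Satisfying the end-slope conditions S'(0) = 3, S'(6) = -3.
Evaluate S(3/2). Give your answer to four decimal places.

8.3813

With M_i denoting the second derivative at x_i, h_i = 2, 2, 2, and Δ_i = (y_(i+1) − y_i)/h_i = -3/2, -9/2, 9/2:
  2·M_0 + 8·M_1 + 2·M_2 = 6(Δ_1 - Δ_0) = -18
  2·M_1 + 8·M_2 + 2·M_3 = 6(Δ_2 - Δ_1) = 54
Clamped end conditions give two more equations: 2h_0·M_0 + h_0·M_1 = 6(Δ_0 - S'(0)) = -27 and h_2·M_2 + 2h_2·M_3 = 6(S'(6) - Δ_2) = -45.
Hence M_0 = -47/10, M_1 = -41/10, M_2 = 121/10, M_3 = -173/10.
On [0, 2], S(x) = 9 + 3·x - 47/20·x² + 1/20·x³.
With x = 3/2: S(3/2) = 1341/160.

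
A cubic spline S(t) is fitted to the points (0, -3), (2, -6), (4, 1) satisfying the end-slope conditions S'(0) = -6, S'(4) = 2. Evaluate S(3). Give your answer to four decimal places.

Let σ_i = S''(x_i). Step sizes h_i = 2, 2; slopes of the chords Δ_i = (y_(i+1) - y_i)/h_i = -3/2, 7/2.
  2·σ_0 + 8·σ_1 + 2·σ_2 = 6(Δ_1 - Δ_0) = 30
Clamped end conditions give two more equations: 2h_0·σ_0 + h_0·σ_1 = 6(Δ_0 - S'(0)) = 27 and h_1·σ_1 + 2h_1·σ_2 = 6(S'(4) - Δ_1) = -9.
Solving: σ_0 = 5, σ_1 = 7/2, σ_2 = -4.
On [2, 4], S(t) = -6 + 5/2·(t - 2) + 7/4·(t - 2)² - 5/8·(t - 2)³.
With (t - 2) = 1: S(3) = -19/8.

-2.3750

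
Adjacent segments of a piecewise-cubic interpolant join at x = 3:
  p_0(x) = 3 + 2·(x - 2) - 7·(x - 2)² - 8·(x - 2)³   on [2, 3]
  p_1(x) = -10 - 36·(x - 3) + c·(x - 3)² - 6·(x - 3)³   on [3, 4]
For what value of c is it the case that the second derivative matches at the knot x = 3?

p_0''(x) = -14 - 48·(x - 2), so p_0''(3) = -62. On the right, p_1''(3) = 2c, so c = -31.

-31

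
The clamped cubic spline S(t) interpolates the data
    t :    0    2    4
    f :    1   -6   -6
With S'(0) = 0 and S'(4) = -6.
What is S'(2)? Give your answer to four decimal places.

Let M_i = S''(x_i). Step sizes h_i = 2, 2; slopes of the chords Δ_i = (y_(i+1) - y_i)/h_i = -7/2, 0.
  2·M_0 + 8·M_1 + 2·M_2 = 6(Δ_1 - Δ_0) = 21
Clamped end conditions give two more equations: 2h_0·M_0 + h_0·M_1 = 6(Δ_0 - S'(0)) = -21 and h_1·M_1 + 2h_1·M_2 = 6(S'(4) - Δ_1) = -36.
Solving: M_0 = -75/8, M_1 = 33/4, M_2 = -105/8.
On [2, 4], S'(t) = b_1 + 2c_1·(t - 2) + 3d_1·(t - 2)² with b_1 = Δ_1 - h_1(2M_1 + M_2)/6 = -9/8, c_1 = M_1/2 = 33/8, d_1 = (M_2 - M_1)/(6h_1) = -57/32. So S'(2) = -9/8.

-1.1250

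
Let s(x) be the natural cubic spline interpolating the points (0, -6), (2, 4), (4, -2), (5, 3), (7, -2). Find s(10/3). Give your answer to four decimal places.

Write σ_i for s''(x_i). With h_i = 2, 2, 1, 2 and divided differences Δ_i = 5, -3, 5, -5/2, the continuity of s' gives the tridiagonal system
  2·σ_0 + 8·σ_1 + 2·σ_2 = 6(Δ_1 - Δ_0) = -48
  2·σ_1 + 6·σ_2 + 1·σ_3 = 6(Δ_2 - Δ_1) = 48
  1·σ_2 + 6·σ_3 + 2·σ_4 = 6(Δ_3 - Δ_2) = -45
Natural end conditions: σ_0 = σ_4 = 0.
Solving: σ_0 = 0, σ_1 = -1173/128, σ_2 = 405/32, σ_3 = -615/64, σ_4 = 0.
On [2, 4], s(x) = 4 - 71/64·(x - 2) - 1173/256·(x - 2)² + 931/512·(x - 2)³.
With (x - 2) = 4/3: s(10/3) = -71/54.

-1.3148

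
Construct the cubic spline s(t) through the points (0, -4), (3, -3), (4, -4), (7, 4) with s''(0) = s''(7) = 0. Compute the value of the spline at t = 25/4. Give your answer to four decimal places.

Write σ_i for s''(x_i). With h_i = 3, 1, 3 and divided differences Δ_i = 1/3, -1, 8/3, the continuity of s' gives the tridiagonal system
  3·σ_0 + 8·σ_1 + 1·σ_2 = 6(Δ_1 - Δ_0) = -8
  1·σ_1 + 8·σ_2 + 3·σ_3 = 6(Δ_2 - Δ_1) = 22
Natural end conditions: σ_0 = σ_3 = 0.
Solving the tridiagonal system: σ_0 = 0, σ_1 = -86/63, σ_2 = 184/63, σ_3 = 0.
On [4, 7], s(t) = -4 - 16/63·(t - 4) + 92/63·(t - 4)² - 92/567·(t - 4)³.
With (t - 4) = 9/4: s(25/4) = 109/112.

0.9732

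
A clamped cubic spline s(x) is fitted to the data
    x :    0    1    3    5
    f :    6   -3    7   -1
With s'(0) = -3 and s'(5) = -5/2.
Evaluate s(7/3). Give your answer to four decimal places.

2.6715

Write σ_i for s''(x_i). With h_i = 1, 2, 2 and divided differences Δ_i = -9, 5, -4, the continuity of s' gives the tridiagonal system
  1·σ_0 + 6·σ_1 + 2·σ_2 = 6(Δ_1 - Δ_0) = 84
  2·σ_1 + 8·σ_2 + 2·σ_3 = 6(Δ_2 - Δ_1) = -54
Clamped end conditions give two more equations: 2h_0·σ_0 + h_0·σ_1 = 6(Δ_0 - s'(0)) = -36 and h_2·σ_2 + 2h_2·σ_3 = 6(s'(5) - Δ_2) = 9.
Hence σ_0 = -691/23, σ_1 = 554/23, σ_2 = -701/46, σ_3 = 227/23.
On [1, 3], s(x) = -3 - 275/46·(x - 1) + 277/23·(x - 1)² - 603/184·(x - 1)³.
With (x - 1) = 4/3: s(7/3) = 553/207.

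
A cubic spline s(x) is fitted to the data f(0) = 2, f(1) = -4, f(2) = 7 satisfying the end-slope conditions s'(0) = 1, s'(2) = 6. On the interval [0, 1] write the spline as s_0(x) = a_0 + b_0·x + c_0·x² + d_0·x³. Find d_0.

15

Write M_i for s''(x_i). With h_i = 1, 1 and divided differences Δ_i = -6, 11, the continuity of s' gives the tridiagonal system
  1·M_0 + 4·M_1 + 1·M_2 = 6(Δ_1 - Δ_0) = 102
Clamped end conditions give two more equations: 2h_0·M_0 + h_0·M_1 = 6(Δ_0 - s'(0)) = -42 and h_1·M_1 + 2h_1·M_2 = 6(s'(2) - Δ_1) = -30.
Solving: M_0 = -44, M_1 = 46, M_2 = -38.
On [0, 1], with s_0(x) = a_0 + b_0·x + c_0·x² + d_0·x³: c_0 = M_0/2 = -22, d_0 = (M_1 - M_0)/(6h_0) = 15, b_0 = Δ_0 - h_0(2M_0 + M_1)/6 = 1.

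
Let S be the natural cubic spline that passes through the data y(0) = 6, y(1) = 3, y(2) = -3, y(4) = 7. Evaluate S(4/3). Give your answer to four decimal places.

0.8615

Let M_i = S''(x_i). Step sizes h_i = 1, 1, 2; slopes of the chords Δ_i = (y_(i+1) - y_i)/h_i = -3, -6, 5.
  1·M_0 + 4·M_1 + 1·M_2 = 6(Δ_1 - Δ_0) = -18
  1·M_1 + 6·M_2 + 2·M_3 = 6(Δ_2 - Δ_1) = 66
Natural end conditions: M_0 = M_3 = 0.
Solving the tridiagonal system: M_0 = 0, M_1 = -174/23, M_2 = 282/23, M_3 = 0.
On [1, 2], S(t) = 3 - 127/23·(t - 1) - 87/23·(t - 1)² + 76/23·(t - 1)³.
With (t - 1) = 1/3: S(4/3) = 535/621.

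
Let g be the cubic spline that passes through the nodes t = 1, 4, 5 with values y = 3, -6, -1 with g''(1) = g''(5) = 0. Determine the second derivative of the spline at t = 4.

6

Put M_i = g'' at the i-th knot. Here h = (3, 1) and Δ = (-3, 5), so the interior equations h_(i-1)·M_(i-1) + 2(h_(i-1)+h_i)·M_i + h_i·M_(i+1) = 6(Δ_i − Δ_(i-1)) read
  3·M_0 + 8·M_1 + 1·M_2 = 6(Δ_1 - Δ_0) = 48
Natural end conditions: M_0 = M_2 = 0.
Forward elimination and back-substitution give M_0 = 0, M_1 = 6, M_2 = 0.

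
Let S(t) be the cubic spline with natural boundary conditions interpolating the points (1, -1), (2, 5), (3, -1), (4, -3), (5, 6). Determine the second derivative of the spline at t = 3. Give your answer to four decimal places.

With M_i denoting the second derivative at x_i, h_i = 1, 1, 1, 1, and Δ_i = (y_(i+1) − y_i)/h_i = 6, -6, -2, 9:
  1·M_0 + 4·M_1 + 1·M_2 = 6(Δ_1 - Δ_0) = -72
  1·M_1 + 4·M_2 + 1·M_3 = 6(Δ_2 - Δ_1) = 24
  1·M_2 + 4·M_3 + 1·M_4 = 6(Δ_3 - Δ_2) = 66
Natural end conditions: M_0 = M_4 = 0.
Forward elimination and back-substitution give M_0 = 0, M_1 = -555/28, M_2 = 51/7, M_3 = 411/28, M_4 = 0.

7.2857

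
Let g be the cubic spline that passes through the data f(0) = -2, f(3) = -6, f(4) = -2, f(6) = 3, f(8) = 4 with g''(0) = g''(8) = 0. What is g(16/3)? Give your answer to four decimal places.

1.9564

Write σ_i for g''(x_i). With h_i = 3, 1, 2, 2 and divided differences Δ_i = -4/3, 4, 5/2, 1/2, the continuity of g' gives the tridiagonal system
  3·σ_0 + 8·σ_1 + 1·σ_2 = 6(Δ_1 - Δ_0) = 32
  1·σ_1 + 6·σ_2 + 2·σ_3 = 6(Δ_2 - Δ_1) = -9
  2·σ_2 + 8·σ_3 + 2·σ_4 = 6(Δ_3 - Δ_2) = -12
Natural end conditions: σ_0 = σ_4 = 0.
Forward elimination and back-substitution give σ_0 = 0, σ_1 = 182/43, σ_2 = -80/43, σ_3 = -89/86, σ_4 = 0.
On [4, 6], g(x) = -2 + 527/129·(x - 4) - 40/43·(x - 4)² + 71/1032·(x - 4)³.
With (x - 4) = 4/3: g(16/3) = 6814/3483.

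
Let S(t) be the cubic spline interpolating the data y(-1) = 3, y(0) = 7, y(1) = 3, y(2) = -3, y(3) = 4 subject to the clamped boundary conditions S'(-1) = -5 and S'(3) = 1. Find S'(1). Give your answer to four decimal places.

Write M_i for S''(x_i). With h_i = 1, 1, 1, 1 and divided differences Δ_i = 4, -4, -6, 7, the continuity of S' gives the tridiagonal system
  1·M_0 + 4·M_1 + 1·M_2 = 6(Δ_1 - Δ_0) = -48
  1·M_1 + 4·M_2 + 1·M_3 = 6(Δ_2 - Δ_1) = -12
  1·M_2 + 4·M_3 + 1·M_4 = 6(Δ_3 - Δ_2) = 78
Clamped end conditions give two more equations: 2h_0·M_0 + h_0·M_1 = 6(Δ_0 - S'(-1)) = 54 and h_3·M_3 + 2h_3·M_4 = 6(S'(3) - Δ_3) = -36.
Forward elimination and back-substitution give M_0 = 1035/28, M_1 = -279/14, M_2 = -21/4, M_3 = 405/14, M_4 = -909/28.
On [1, 2], S'(t) = b_2 + 2c_2·(t - 1) + 3d_2·(t - 1)² with b_2 = Δ_2 - h_2(2M_2 + M_3)/6 = -127/14, c_2 = M_2/2 = -21/8, d_2 = (M_3 - M_2)/(6h_2) = 319/56. So S'(1) = -127/14.

-9.0714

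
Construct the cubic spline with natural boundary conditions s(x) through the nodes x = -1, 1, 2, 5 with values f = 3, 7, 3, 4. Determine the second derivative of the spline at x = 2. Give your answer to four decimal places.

Put M_i = s'' at the i-th knot. Here h = (2, 1, 3) and Δ = (2, -4, 1/3), so the interior equations h_(i-1)·M_(i-1) + 2(h_(i-1)+h_i)·M_i + h_i·M_(i+1) = 6(Δ_i − Δ_(i-1)) read
  2·M_0 + 6·M_1 + 1·M_2 = 6(Δ_1 - Δ_0) = -36
  1·M_1 + 8·M_2 + 3·M_3 = 6(Δ_2 - Δ_1) = 26
Natural end conditions: M_0 = M_3 = 0.
Hence M_0 = 0, M_1 = -314/47, M_2 = 192/47, M_3 = 0.

4.0851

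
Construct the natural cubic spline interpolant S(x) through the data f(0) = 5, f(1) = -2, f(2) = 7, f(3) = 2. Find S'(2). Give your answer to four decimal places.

4.6000

Put σ_i = S'' at the i-th knot. Here h = (1, 1, 1) and Δ = (-7, 9, -5), so the interior equations h_(i-1)·σ_(i-1) + 2(h_(i-1)+h_i)·σ_i + h_i·σ_(i+1) = 6(Δ_i − Δ_(i-1)) read
  1·σ_0 + 4·σ_1 + 1·σ_2 = 6(Δ_1 - Δ_0) = 96
  1·σ_1 + 4·σ_2 + 1·σ_3 = 6(Δ_2 - Δ_1) = -84
Natural end conditions: σ_0 = σ_3 = 0.
Solving the tridiagonal system: σ_0 = 0, σ_1 = 156/5, σ_2 = -144/5, σ_3 = 0.
On [2, 3], S'(x) = b_2 + 2c_2·(x - 2) + 3d_2·(x - 2)² with b_2 = Δ_2 - h_2(2σ_2 + σ_3)/6 = 23/5, c_2 = σ_2/2 = -72/5, d_2 = (σ_3 - σ_2)/(6h_2) = 24/5. So S'(2) = 23/5.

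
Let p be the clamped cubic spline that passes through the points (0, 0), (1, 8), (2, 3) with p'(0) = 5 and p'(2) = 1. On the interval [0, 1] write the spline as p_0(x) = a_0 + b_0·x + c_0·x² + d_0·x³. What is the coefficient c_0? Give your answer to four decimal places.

Put M_i = p'' at the i-th knot. Here h = (1, 1) and Δ = (8, -5), so the interior equations h_(i-1)·M_(i-1) + 2(h_(i-1)+h_i)·M_i + h_i·M_(i+1) = 6(Δ_i − Δ_(i-1)) read
  1·M_0 + 4·M_1 + 1·M_2 = 6(Δ_1 - Δ_0) = -78
Clamped end conditions give two more equations: 2h_0·M_0 + h_0·M_1 = 6(Δ_0 - p'(0)) = 18 and h_1·M_1 + 2h_1·M_2 = 6(p'(2) - Δ_1) = 36.
Hence M_0 = 53/2, M_1 = -35, M_2 = 71/2.
On [0, 1], with p_0(x) = a_0 + b_0·x + c_0·x² + d_0·x³: c_0 = M_0/2 = 53/4, d_0 = (M_1 - M_0)/(6h_0) = -41/4, b_0 = Δ_0 - h_0(2M_0 + M_1)/6 = 5.

13.2500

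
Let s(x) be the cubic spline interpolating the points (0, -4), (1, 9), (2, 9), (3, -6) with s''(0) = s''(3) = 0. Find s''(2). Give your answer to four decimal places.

Write M_i for s''(x_i). With h_i = 1, 1, 1 and divided differences Δ_i = 13, 0, -15, the continuity of s' gives the tridiagonal system
  1·M_0 + 4·M_1 + 1·M_2 = 6(Δ_1 - Δ_0) = -78
  1·M_1 + 4·M_2 + 1·M_3 = 6(Δ_2 - Δ_1) = -90
Natural end conditions: M_0 = M_3 = 0.
Solving: M_0 = 0, M_1 = -74/5, M_2 = -94/5, M_3 = 0.

-18.8000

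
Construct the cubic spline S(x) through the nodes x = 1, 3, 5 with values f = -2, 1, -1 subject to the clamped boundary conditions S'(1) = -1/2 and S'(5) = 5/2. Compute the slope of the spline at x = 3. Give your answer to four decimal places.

Let σ_i = S''(x_i). Step sizes h_i = 2, 2; slopes of the chords Δ_i = (y_(i+1) - y_i)/h_i = 3/2, -1.
  2·σ_0 + 8·σ_1 + 2·σ_2 = 6(Δ_1 - Δ_0) = -15
Clamped end conditions give two more equations: 2h_0·σ_0 + h_0·σ_1 = 6(Δ_0 - S'(1)) = 12 and h_1·σ_1 + 2h_1·σ_2 = 6(S'(5) - Δ_1) = 21.
Solving: σ_0 = 45/8, σ_1 = -21/4, σ_2 = 63/8.
On [3, 5], S'(x) = b_1 + 2c_1·(x - 3) + 3d_1·(x - 3)² with b_1 = Δ_1 - h_1(2σ_1 + σ_2)/6 = -1/8, c_1 = σ_1/2 = -21/8, d_1 = (σ_2 - σ_1)/(6h_1) = 35/32. So S'(3) = -1/8.

-0.1250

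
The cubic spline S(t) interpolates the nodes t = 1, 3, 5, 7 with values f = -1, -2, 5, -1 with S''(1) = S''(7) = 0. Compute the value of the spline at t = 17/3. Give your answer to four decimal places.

4.4815

Put σ_i = S'' at the i-th knot. Here h = (2, 2, 2) and Δ = (-1/2, 7/2, -3), so the interior equations h_(i-1)·σ_(i-1) + 2(h_(i-1)+h_i)·σ_i + h_i·σ_(i+1) = 6(Δ_i − Δ_(i-1)) read
  2·σ_0 + 8·σ_1 + 2·σ_2 = 6(Δ_1 - Δ_0) = 24
  2·σ_1 + 8·σ_2 + 2·σ_3 = 6(Δ_2 - Δ_1) = -39
Natural end conditions: σ_0 = σ_3 = 0.
Hence σ_0 = 0, σ_1 = 9/2, σ_2 = -6, σ_3 = 0.
On [5, 7], S(t) = 5 + 1·(t - 5) - 3·(t - 5)² + 1/2·(t - 5)³.
With (t - 5) = 2/3: S(17/3) = 121/27.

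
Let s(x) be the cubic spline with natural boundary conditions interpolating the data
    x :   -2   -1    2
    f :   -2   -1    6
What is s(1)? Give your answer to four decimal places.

Let m_i = s''(x_i). Step sizes h_i = 1, 3; slopes of the chords Δ_i = (y_(i+1) - y_i)/h_i = 1, 7/3.
  1·m_0 + 8·m_1 + 3·m_2 = 6(Δ_1 - Δ_0) = 8
Natural end conditions: m_0 = m_2 = 0.
Forward elimination and back-substitution give m_0 = 0, m_1 = 1, m_2 = 0.
On [-1, 2], s(x) = -1 + 4/3·(x + 1) + 1/2·(x + 1)² - 1/18·(x + 1)³.
With (x + 1) = 2: s(1) = 29/9.

3.2222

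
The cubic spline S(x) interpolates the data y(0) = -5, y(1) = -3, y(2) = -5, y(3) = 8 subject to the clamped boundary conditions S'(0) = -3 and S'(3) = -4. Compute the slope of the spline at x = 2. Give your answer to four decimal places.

9.6667

Let M_i = S''(x_i). Step sizes h_i = 1, 1, 1; slopes of the chords Δ_i = (y_(i+1) - y_i)/h_i = 2, -2, 13.
  1·M_0 + 4·M_1 + 1·M_2 = 6(Δ_1 - Δ_0) = -24
  1·M_1 + 4·M_2 + 1·M_3 = 6(Δ_2 - Δ_1) = 90
Clamped end conditions give two more equations: 2h_0·M_0 + h_0·M_1 = 6(Δ_0 - S'(0)) = 30 and h_2·M_2 + 2h_2·M_3 = 6(S'(3) - Δ_2) = -102.
Solving the tridiagonal system: M_0 = 82/3, M_1 = -74/3, M_2 = 142/3, M_3 = -224/3.
On [2, 3], S'(x) = b_2 + 2c_2·(x - 2) + 3d_2·(x - 2)² with b_2 = Δ_2 - h_2(2M_2 + M_3)/6 = 29/3, c_2 = M_2/2 = 71/3, d_2 = (M_3 - M_2)/(6h_2) = -61/3. So S'(2) = 29/3.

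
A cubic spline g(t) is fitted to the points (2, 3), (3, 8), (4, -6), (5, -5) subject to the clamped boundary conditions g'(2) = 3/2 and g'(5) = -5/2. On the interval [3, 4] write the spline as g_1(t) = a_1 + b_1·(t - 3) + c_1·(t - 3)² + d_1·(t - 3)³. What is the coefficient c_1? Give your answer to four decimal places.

-23.8333

With m_i denoting the second derivative at x_i, h_i = 1, 1, 1, and Δ_i = (y_(i+1) − y_i)/h_i = 5, -14, 1:
  1·m_0 + 4·m_1 + 1·m_2 = 6(Δ_1 - Δ_0) = -114
  1·m_1 + 4·m_2 + 1·m_3 = 6(Δ_2 - Δ_1) = 90
Clamped end conditions give two more equations: 2h_0·m_0 + h_0·m_1 = 6(Δ_0 - g'(2)) = 21 and h_2·m_2 + 2h_2·m_3 = 6(g'(5) - Δ_2) = -21.
Forward elimination and back-substitution give m_0 = 103/3, m_1 = -143/3, m_2 = 127/3, m_3 = -95/3.
On [3, 4], with g_1(t) = a_1 + b_1·(t - 3) + c_1·(t - 3)² + d_1·(t - 3)³: c_1 = m_1/2 = -143/6, d_1 = (m_2 - m_1)/(6h_1) = 15, b_1 = Δ_1 - h_1(2m_1 + m_2)/6 = -31/6.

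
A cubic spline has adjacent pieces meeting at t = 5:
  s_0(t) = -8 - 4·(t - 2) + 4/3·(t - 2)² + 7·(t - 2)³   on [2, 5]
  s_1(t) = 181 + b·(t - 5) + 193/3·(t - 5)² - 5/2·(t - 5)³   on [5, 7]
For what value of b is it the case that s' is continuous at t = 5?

193

s_0'(t) = -4 + 8/3·(t - 2) + 21·(t - 2)², so s_0'(5) = 193. On the right, s_1'(5) = b, so b = 193.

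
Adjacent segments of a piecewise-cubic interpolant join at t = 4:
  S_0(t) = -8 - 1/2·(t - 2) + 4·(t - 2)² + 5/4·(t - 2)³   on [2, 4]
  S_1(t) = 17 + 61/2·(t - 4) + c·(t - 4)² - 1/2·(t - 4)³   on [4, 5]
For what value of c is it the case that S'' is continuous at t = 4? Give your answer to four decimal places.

S_0''(t) = 8 + 15/2·(t - 2), so S_0''(4) = 23. On the right, S_1''(4) = 2c, so c = 23/2.

11.5000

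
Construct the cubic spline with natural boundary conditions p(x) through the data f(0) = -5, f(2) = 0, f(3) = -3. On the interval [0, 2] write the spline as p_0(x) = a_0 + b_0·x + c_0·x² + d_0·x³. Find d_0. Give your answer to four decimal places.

Put M_i = p'' at the i-th knot. Here h = (2, 1) and Δ = (5/2, -3), so the interior equations h_(i-1)·M_(i-1) + 2(h_(i-1)+h_i)·M_i + h_i·M_(i+1) = 6(Δ_i − Δ_(i-1)) read
  2·M_0 + 6·M_1 + 1·M_2 = 6(Δ_1 - Δ_0) = -33
Natural end conditions: M_0 = M_2 = 0.
Solving: M_0 = 0, M_1 = -11/2, M_2 = 0.
On [0, 2], with p_0(x) = a_0 + b_0·x + c_0·x² + d_0·x³: c_0 = M_0/2 = 0, d_0 = (M_1 - M_0)/(6h_0) = -11/24, b_0 = Δ_0 - h_0(2M_0 + M_1)/6 = 13/3.

-0.4583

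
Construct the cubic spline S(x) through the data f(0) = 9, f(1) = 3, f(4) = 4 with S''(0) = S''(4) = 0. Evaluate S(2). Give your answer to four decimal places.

Put M_i = S'' at the i-th knot. Here h = (1, 3) and Δ = (-6, 1/3), so the interior equations h_(i-1)·M_(i-1) + 2(h_(i-1)+h_i)·M_i + h_i·M_(i+1) = 6(Δ_i − Δ_(i-1)) read
  1·M_0 + 8·M_1 + 3·M_2 = 6(Δ_1 - Δ_0) = 38
Natural end conditions: M_0 = M_2 = 0.
Solving: M_0 = 0, M_1 = 19/4, M_2 = 0.
On [1, 4], S(x) = 3 - 53/12·(x - 1) + 19/8·(x - 1)² - 19/72·(x - 1)³.
With (x - 1) = 1: S(2) = 25/36.

0.6944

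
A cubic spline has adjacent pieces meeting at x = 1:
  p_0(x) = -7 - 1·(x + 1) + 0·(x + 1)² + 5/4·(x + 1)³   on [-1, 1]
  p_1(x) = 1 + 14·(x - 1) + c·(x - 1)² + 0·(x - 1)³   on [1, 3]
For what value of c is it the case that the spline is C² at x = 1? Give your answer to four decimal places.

7.5000

p_0''(x) = 0 + 15/2·(x + 1), so p_0''(1) = 15. On the right, p_1''(1) = 2c, so c = 15/2.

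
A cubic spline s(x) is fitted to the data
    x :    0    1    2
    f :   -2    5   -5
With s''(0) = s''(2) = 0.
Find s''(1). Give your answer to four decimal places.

-25.5000

Let σ_i = s''(x_i). Step sizes h_i = 1, 1; slopes of the chords Δ_i = (y_(i+1) - y_i)/h_i = 7, -10.
  1·σ_0 + 4·σ_1 + 1·σ_2 = 6(Δ_1 - Δ_0) = -102
Natural end conditions: σ_0 = σ_2 = 0.
Solving the tridiagonal system: σ_0 = 0, σ_1 = -51/2, σ_2 = 0.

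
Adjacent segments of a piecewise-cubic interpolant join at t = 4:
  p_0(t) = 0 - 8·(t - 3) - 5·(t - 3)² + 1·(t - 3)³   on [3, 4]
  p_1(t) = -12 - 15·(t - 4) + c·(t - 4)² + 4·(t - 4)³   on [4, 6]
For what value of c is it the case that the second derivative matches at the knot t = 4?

p_0''(t) = -10 + 6·(t - 3), so p_0''(4) = -4. On the right, p_1''(4) = 2c, so c = -2.

-2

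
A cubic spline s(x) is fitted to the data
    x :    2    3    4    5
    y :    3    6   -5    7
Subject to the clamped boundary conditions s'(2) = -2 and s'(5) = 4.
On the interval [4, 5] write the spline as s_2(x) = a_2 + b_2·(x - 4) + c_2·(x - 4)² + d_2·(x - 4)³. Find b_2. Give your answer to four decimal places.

1.2000

Let m_i = s''(x_i). Step sizes h_i = 1, 1, 1; slopes of the chords Δ_i = (y_(i+1) - y_i)/h_i = 3, -11, 12.
  1·m_0 + 4·m_1 + 1·m_2 = 6(Δ_1 - Δ_0) = -84
  1·m_1 + 4·m_2 + 1·m_3 = 6(Δ_2 - Δ_1) = 138
Clamped end conditions give two more equations: 2h_0·m_0 + h_0·m_1 = 6(Δ_0 - s'(2)) = 30 and h_2·m_2 + 2h_2·m_3 = 6(s'(5) - Δ_2) = -48.
Forward elimination and back-substitution give m_0 = 188/5, m_1 = -226/5, m_2 = 296/5, m_3 = -268/5.
On [4, 5], with s_2(x) = a_2 + b_2·(x - 4) + c_2·(x - 4)² + d_2·(x - 4)³: c_2 = m_2/2 = 148/5, d_2 = (m_3 - m_2)/(6h_2) = -94/5, b_2 = Δ_2 - h_2(2m_2 + m_3)/6 = 6/5.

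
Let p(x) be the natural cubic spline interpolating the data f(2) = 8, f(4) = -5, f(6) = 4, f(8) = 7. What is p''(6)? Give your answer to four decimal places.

With M_i denoting the second derivative at x_i, h_i = 2, 2, 2, and Δ_i = (y_(i+1) − y_i)/h_i = -13/2, 9/2, 3/2:
  2·M_0 + 8·M_1 + 2·M_2 = 6(Δ_1 - Δ_0) = 66
  2·M_1 + 8·M_2 + 2·M_3 = 6(Δ_2 - Δ_1) = -18
Natural end conditions: M_0 = M_3 = 0.
Solving: M_0 = 0, M_1 = 47/5, M_2 = -23/5, M_3 = 0.

-4.6000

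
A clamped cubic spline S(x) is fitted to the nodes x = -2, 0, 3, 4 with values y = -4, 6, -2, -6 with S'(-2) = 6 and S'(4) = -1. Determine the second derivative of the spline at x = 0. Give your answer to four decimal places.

-4.6410

With M_i denoting the second derivative at x_i, h_i = 2, 3, 1, and Δ_i = (y_(i+1) − y_i)/h_i = 5, -8/3, -4:
  2·M_0 + 10·M_1 + 3·M_2 = 6(Δ_1 - Δ_0) = -46
  3·M_1 + 8·M_2 + 1·M_3 = 6(Δ_2 - Δ_1) = -8
Clamped end conditions give two more equations: 2h_0·M_0 + h_0·M_1 = 6(Δ_0 - S'(-2)) = -6 and h_2·M_2 + 2h_2·M_3 = 6(S'(4) - Δ_2) = 18.
Solving: M_0 = 32/39, M_1 = -181/39, M_2 = -16/39, M_3 = 359/39.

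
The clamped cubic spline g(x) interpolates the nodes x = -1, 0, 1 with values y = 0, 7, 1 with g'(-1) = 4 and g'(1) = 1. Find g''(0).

-36

With σ_i denoting the second derivative at x_i, h_i = 1, 1, and Δ_i = (y_(i+1) − y_i)/h_i = 7, -6:
  1·σ_0 + 4·σ_1 + 1·σ_2 = 6(Δ_1 - Δ_0) = -78
Clamped end conditions give two more equations: 2h_0·σ_0 + h_0·σ_1 = 6(Δ_0 - g'(-1)) = 18 and h_1·σ_1 + 2h_1·σ_2 = 6(g'(1) - Δ_1) = 42.
Forward elimination and back-substitution give σ_0 = 27, σ_1 = -36, σ_2 = 39.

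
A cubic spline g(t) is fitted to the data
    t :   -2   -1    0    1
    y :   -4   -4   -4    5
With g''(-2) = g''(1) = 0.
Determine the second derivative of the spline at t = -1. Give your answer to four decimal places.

-3.6000

With σ_i denoting the second derivative at x_i, h_i = 1, 1, 1, and Δ_i = (y_(i+1) − y_i)/h_i = 0, 0, 9:
  1·σ_0 + 4·σ_1 + 1·σ_2 = 6(Δ_1 - Δ_0) = 0
  1·σ_1 + 4·σ_2 + 1·σ_3 = 6(Δ_2 - Δ_1) = 54
Natural end conditions: σ_0 = σ_3 = 0.
Forward elimination and back-substitution give σ_0 = 0, σ_1 = -18/5, σ_2 = 72/5, σ_3 = 0.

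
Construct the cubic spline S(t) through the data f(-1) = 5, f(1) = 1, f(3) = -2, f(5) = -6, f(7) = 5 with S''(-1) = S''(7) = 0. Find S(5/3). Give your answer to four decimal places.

Let σ_i = S''(x_i). Step sizes h_i = 2, 2, 2, 2; slopes of the chords Δ_i = (y_(i+1) - y_i)/h_i = -2, -3/2, -2, 11/2.
  2·σ_0 + 8·σ_1 + 2·σ_2 = 6(Δ_1 - Δ_0) = 3
  2·σ_1 + 8·σ_2 + 2·σ_3 = 6(Δ_2 - Δ_1) = -3
  2·σ_2 + 8·σ_3 + 2·σ_4 = 6(Δ_3 - Δ_2) = 45
Natural end conditions: σ_0 = σ_4 = 0.
Solving the tridiagonal system: σ_0 = 0, σ_1 = 51/56, σ_2 = -15/7, σ_3 = 345/56, σ_4 = 0.
On [1, 3], S(t) = 1 - 39/28·(t - 1) + 51/112·(t - 1)² - 57/224·(t - 1)³.
With (t - 1) = 2/3: S(5/3) = 25/126.

0.1984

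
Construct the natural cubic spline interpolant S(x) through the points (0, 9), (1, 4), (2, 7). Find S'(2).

With M_i denoting the second derivative at x_i, h_i = 1, 1, and Δ_i = (y_(i+1) − y_i)/h_i = -5, 3:
  1·M_0 + 4·M_1 + 1·M_2 = 6(Δ_1 - Δ_0) = 48
Natural end conditions: M_0 = M_2 = 0.
Forward elimination and back-substitution give M_0 = 0, M_1 = 12, M_2 = 0.
On [1, 2], S'(x) = b_1 + 2c_1·(x - 1) + 3d_1·(x - 1)² with b_1 = Δ_1 - h_1(2M_1 + M_2)/6 = -1, c_1 = M_1/2 = 6, d_1 = (M_2 - M_1)/(6h_1) = -2. So S'(2) = 5.

5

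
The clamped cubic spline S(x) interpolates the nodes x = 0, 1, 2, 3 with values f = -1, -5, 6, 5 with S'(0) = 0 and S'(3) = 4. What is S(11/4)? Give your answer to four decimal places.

Write M_i for S''(x_i). With h_i = 1, 1, 1 and divided differences Δ_i = -4, 11, -1, the continuity of S' gives the tridiagonal system
  1·M_0 + 4·M_1 + 1·M_2 = 6(Δ_1 - Δ_0) = 90
  1·M_1 + 4·M_2 + 1·M_3 = 6(Δ_2 - Δ_1) = -72
Clamped end conditions give two more equations: 2h_0·M_0 + h_0·M_1 = 6(Δ_0 - S'(0)) = -24 and h_2·M_2 + 2h_2·M_3 = 6(S'(3) - Δ_2) = 30.
Hence M_0 = -476/15, M_1 = 592/15, M_2 = -542/15, M_3 = 496/15.
On [2, 3], S(x) = 6 + 83/15·(x - 2) - 271/15·(x - 2)² + 173/15·(x - 2)³.
With (x - 2) = 3/4: S(11/4) = 1553/320.

4.8531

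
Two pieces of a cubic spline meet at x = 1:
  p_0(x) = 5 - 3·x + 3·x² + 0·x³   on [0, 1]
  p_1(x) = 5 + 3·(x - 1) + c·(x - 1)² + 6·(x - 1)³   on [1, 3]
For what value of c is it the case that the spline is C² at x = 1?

3

p_0''(x) = 6 + 0·x, so p_0''(1) = 6. On the right, p_1''(1) = 2c, so c = 3.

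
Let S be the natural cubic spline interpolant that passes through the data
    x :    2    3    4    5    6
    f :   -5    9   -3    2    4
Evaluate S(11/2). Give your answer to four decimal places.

3.9308

Let σ_i = S''(x_i). Step sizes h_i = 1, 1, 1, 1; slopes of the chords Δ_i = (y_(i+1) - y_i)/h_i = 14, -12, 5, 2.
  1·σ_0 + 4·σ_1 + 1·σ_2 = 6(Δ_1 - Δ_0) = -156
  1·σ_1 + 4·σ_2 + 1·σ_3 = 6(Δ_2 - Δ_1) = 102
  1·σ_2 + 4·σ_3 + 1·σ_4 = 6(Δ_3 - Δ_2) = -18
Natural end conditions: σ_0 = σ_4 = 0.
Solving: σ_0 = 0, σ_1 = -1383/28, σ_2 = 291/7, σ_3 = -417/28, σ_4 = 0.
On [5, 6], S(x) = 2 + 195/28·(x - 5) - 417/56·(x - 5)² + 139/56·(x - 5)³.
With (x - 5) = 1/2: S(11/2) = 1761/448.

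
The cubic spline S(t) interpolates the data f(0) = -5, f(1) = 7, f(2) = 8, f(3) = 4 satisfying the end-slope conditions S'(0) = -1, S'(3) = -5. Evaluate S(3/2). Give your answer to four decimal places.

With M_i denoting the second derivative at x_i, h_i = 1, 1, 1, and Δ_i = (y_(i+1) − y_i)/h_i = 12, 1, -4:
  1·M_0 + 4·M_1 + 1·M_2 = 6(Δ_1 - Δ_0) = -66
  1·M_1 + 4·M_2 + 1·M_3 = 6(Δ_2 - Δ_1) = -30
Clamped end conditions give two more equations: 2h_0·M_0 + h_0·M_1 = 6(Δ_0 - S'(0)) = 78 and h_2·M_2 + 2h_2·M_3 = 6(S'(3) - Δ_2) = -6.
Solving the tridiagonal system: M_0 = 812/15, M_1 = -454/15, M_2 = 14/15, M_3 = -52/15.
On [1, 2], S(t) = 7 + 164/15·(t - 1) - 227/15·(t - 1)² + 26/5·(t - 1)³.
With (t - 1) = 1/2: S(3/2) = 28/3.

9.3333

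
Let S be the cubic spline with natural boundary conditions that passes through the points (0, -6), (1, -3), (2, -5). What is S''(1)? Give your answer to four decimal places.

Put m_i = S'' at the i-th knot. Here h = (1, 1) and Δ = (3, -2), so the interior equations h_(i-1)·m_(i-1) + 2(h_(i-1)+h_i)·m_i + h_i·m_(i+1) = 6(Δ_i − Δ_(i-1)) read
  1·m_0 + 4·m_1 + 1·m_2 = 6(Δ_1 - Δ_0) = -30
Natural end conditions: m_0 = m_2 = 0.
Forward elimination and back-substitution give m_0 = 0, m_1 = -15/2, m_2 = 0.

-7.5000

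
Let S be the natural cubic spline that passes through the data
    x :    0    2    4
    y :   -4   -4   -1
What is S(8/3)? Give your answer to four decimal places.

Write M_i for S''(x_i). With h_i = 2, 2 and divided differences Δ_i = 0, 3/2, the continuity of S' gives the tridiagonal system
  2·M_0 + 8·M_1 + 2·M_2 = 6(Δ_1 - Δ_0) = 9
Natural end conditions: M_0 = M_2 = 0.
Solving: M_0 = 0, M_1 = 9/8, M_2 = 0.
On [2, 4], S(x) = -4 + 3/4·(x - 2) + 9/16·(x - 2)² - 3/32·(x - 2)³.
With (x - 2) = 2/3: S(8/3) = -59/18.

-3.2778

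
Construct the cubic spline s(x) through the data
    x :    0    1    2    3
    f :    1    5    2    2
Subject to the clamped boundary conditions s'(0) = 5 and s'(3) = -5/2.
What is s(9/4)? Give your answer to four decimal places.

Write σ_i for s''(x_i). With h_i = 1, 1, 1 and divided differences Δ_i = 4, -3, 0, the continuity of s' gives the tridiagonal system
  1·σ_0 + 4·σ_1 + 1·σ_2 = 6(Δ_1 - Δ_0) = -42
  1·σ_1 + 4·σ_2 + 1·σ_3 = 6(Δ_2 - Δ_1) = 18
Clamped end conditions give two more equations: 2h_0·σ_0 + h_0·σ_1 = 6(Δ_0 - s'(0)) = -6 and h_2·σ_2 + 2h_2·σ_3 = 6(s'(3) - Δ_2) = -15.
Solving the tridiagonal system: σ_0 = 21/5, σ_1 = -72/5, σ_2 = 57/5, σ_3 = -66/5.
On [2, 3], s(x) = 2 - 8/5·(x - 2) + 57/10·(x - 2)² - 41/10·(x - 2)³.
With (x - 2) = 1/4: s(9/4) = 1211/640.

1.8922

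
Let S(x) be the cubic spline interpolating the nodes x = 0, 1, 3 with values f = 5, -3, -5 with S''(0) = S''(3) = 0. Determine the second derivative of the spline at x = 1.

7

Let σ_i = S''(x_i). Step sizes h_i = 1, 2; slopes of the chords Δ_i = (y_(i+1) - y_i)/h_i = -8, -1.
  1·σ_0 + 6·σ_1 + 2·σ_2 = 6(Δ_1 - Δ_0) = 42
Natural end conditions: σ_0 = σ_2 = 0.
Solving: σ_0 = 0, σ_1 = 7, σ_2 = 0.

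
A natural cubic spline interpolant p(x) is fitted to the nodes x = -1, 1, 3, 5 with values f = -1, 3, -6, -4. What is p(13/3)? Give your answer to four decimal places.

Let M_i = p''(x_i). Step sizes h_i = 2, 2, 2; slopes of the chords Δ_i = (y_(i+1) - y_i)/h_i = 2, -9/2, 1.
  2·M_0 + 8·M_1 + 2·M_2 = 6(Δ_1 - Δ_0) = -39
  2·M_1 + 8·M_2 + 2·M_3 = 6(Δ_2 - Δ_1) = 33
Natural end conditions: M_0 = M_3 = 0.
Solving the tridiagonal system: M_0 = 0, M_1 = -63/10, M_2 = 57/10, M_3 = 0.
On [3, 5], p(x) = -6 - 14/5·(x - 3) + 57/20·(x - 3)² - 19/40·(x - 3)³.
With (x - 3) = 4/3: p(13/3) = -782/135.

-5.7926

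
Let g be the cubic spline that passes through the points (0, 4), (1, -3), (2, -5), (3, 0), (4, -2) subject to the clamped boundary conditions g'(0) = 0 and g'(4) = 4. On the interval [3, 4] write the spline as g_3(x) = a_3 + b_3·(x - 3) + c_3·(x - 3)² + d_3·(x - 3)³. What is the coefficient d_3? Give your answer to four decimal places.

8.2143

Put m_i = g'' at the i-th knot. Here h = (1, 1, 1, 1) and Δ = (-7, -2, 5, -2), so the interior equations h_(i-1)·m_(i-1) + 2(h_(i-1)+h_i)·m_i + h_i·m_(i+1) = 6(Δ_i − Δ_(i-1)) read
  1·m_0 + 4·m_1 + 1·m_2 = 6(Δ_1 - Δ_0) = 30
  1·m_1 + 4·m_2 + 1·m_3 = 6(Δ_2 - Δ_1) = 42
  1·m_2 + 4·m_3 + 1·m_4 = 6(Δ_3 - Δ_2) = -42
Clamped end conditions give two more equations: 2h_0·m_0 + h_0·m_1 = 6(Δ_0 - g'(0)) = -42 and h_3·m_3 + 2h_3·m_4 = 6(g'(4) - Δ_3) = 36.
Solving: m_0 = -185/7, m_1 = 76/7, m_2 = 13, m_3 = -146/7, m_4 = 199/7.
On [3, 4], with g_3(x) = a_3 + b_3·(x - 3) + c_3·(x - 3)² + d_3·(x - 3)³: c_3 = m_3/2 = -73/7, d_3 = (m_4 - m_3)/(6h_3) = 115/14, b_3 = Δ_3 - h_3(2m_3 + m_4)/6 = 3/14.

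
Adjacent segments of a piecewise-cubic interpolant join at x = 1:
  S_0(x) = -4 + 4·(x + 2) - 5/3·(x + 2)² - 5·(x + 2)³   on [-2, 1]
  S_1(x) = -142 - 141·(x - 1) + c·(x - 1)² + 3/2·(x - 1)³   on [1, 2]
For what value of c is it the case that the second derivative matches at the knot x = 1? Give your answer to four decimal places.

-46.6667

S_0''(x) = -10/3 - 30·(x + 2), so S_0''(1) = -280/3. On the right, S_1''(1) = 2c, so c = -140/3.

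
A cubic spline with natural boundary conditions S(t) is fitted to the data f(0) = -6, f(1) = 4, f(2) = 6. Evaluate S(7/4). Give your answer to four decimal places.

Let σ_i = S''(x_i). Step sizes h_i = 1, 1; slopes of the chords Δ_i = (y_(i+1) - y_i)/h_i = 10, 2.
  1·σ_0 + 4·σ_1 + 1·σ_2 = 6(Δ_1 - Δ_0) = -48
Natural end conditions: σ_0 = σ_2 = 0.
Forward elimination and back-substitution give σ_0 = 0, σ_1 = -12, σ_2 = 0.
On [1, 2], S(t) = 4 + 6·(t - 1) - 6·(t - 1)² + 2·(t - 1)³.
With (t - 1) = 3/4: S(7/4) = 191/32.

5.9688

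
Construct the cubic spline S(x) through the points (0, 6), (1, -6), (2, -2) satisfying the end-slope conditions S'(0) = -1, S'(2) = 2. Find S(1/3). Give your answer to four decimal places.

3.2037

With m_i denoting the second derivative at x_i, h_i = 1, 1, and Δ_i = (y_(i+1) − y_i)/h_i = -12, 4:
  1·m_0 + 4·m_1 + 1·m_2 = 6(Δ_1 - Δ_0) = 96
Clamped end conditions give two more equations: 2h_0·m_0 + h_0·m_1 = 6(Δ_0 - S'(0)) = -66 and h_1·m_1 + 2h_1·m_2 = 6(S'(2) - Δ_1) = -12.
Forward elimination and back-substitution give m_0 = -111/2, m_1 = 45, m_2 = -57/2.
On [0, 1], S(x) = 6 - 1·x - 111/4·x² + 67/4·x³.
With x = 1/3: S(1/3) = 173/54.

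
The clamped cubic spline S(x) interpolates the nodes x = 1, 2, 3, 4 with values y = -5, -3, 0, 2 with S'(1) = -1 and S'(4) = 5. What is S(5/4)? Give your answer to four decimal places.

Write σ_i for S''(x_i). With h_i = 1, 1, 1 and divided differences Δ_i = 2, 3, 2, the continuity of S' gives the tridiagonal system
  1·σ_0 + 4·σ_1 + 1·σ_2 = 6(Δ_1 - Δ_0) = 6
  1·σ_1 + 4·σ_2 + 1·σ_3 = 6(Δ_2 - Δ_1) = -6
Clamped end conditions give two more equations: 2h_0·σ_0 + h_0·σ_1 = 6(Δ_0 - S'(1)) = 18 and h_2·σ_2 + 2h_2·σ_3 = 6(S'(4) - Δ_2) = 18.
Solving: σ_0 = 44/5, σ_1 = 2/5, σ_2 = -22/5, σ_3 = 56/5.
On [1, 2], S(x) = -5 - 1·(x - 1) + 22/5·(x - 1)² - 7/5·(x - 1)³.
With (x - 1) = 1/4: S(5/4) = -1599/320.

-4.9969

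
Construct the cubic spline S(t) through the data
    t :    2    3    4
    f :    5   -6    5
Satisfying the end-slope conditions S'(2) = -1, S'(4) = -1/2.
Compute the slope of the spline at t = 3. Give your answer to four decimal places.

0.3750

Write M_i for S''(x_i). With h_i = 1, 1 and divided differences Δ_i = -11, 11, the continuity of S' gives the tridiagonal system
  1·M_0 + 4·M_1 + 1·M_2 = 6(Δ_1 - Δ_0) = 132
Clamped end conditions give two more equations: 2h_0·M_0 + h_0·M_1 = 6(Δ_0 - S'(2)) = -60 and h_1·M_1 + 2h_1·M_2 = 6(S'(4) - Δ_1) = -69.
Solving the tridiagonal system: M_0 = -251/4, M_1 = 131/2, M_2 = -269/4.
On [3, 4], S'(t) = b_1 + 2c_1·(t - 3) + 3d_1·(t - 3)² with b_1 = Δ_1 - h_1(2M_1 + M_2)/6 = 3/8, c_1 = M_1/2 = 131/4, d_1 = (M_2 - M_1)/(6h_1) = -177/8. So S'(3) = 3/8.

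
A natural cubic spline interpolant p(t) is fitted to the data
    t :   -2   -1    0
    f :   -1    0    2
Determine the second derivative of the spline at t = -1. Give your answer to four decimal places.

Write M_i for p''(x_i). With h_i = 1, 1 and divided differences Δ_i = 1, 2, the continuity of p' gives the tridiagonal system
  1·M_0 + 4·M_1 + 1·M_2 = 6(Δ_1 - Δ_0) = 6
Natural end conditions: M_0 = M_2 = 0.
Forward elimination and back-substitution give M_0 = 0, M_1 = 3/2, M_2 = 0.

1.5000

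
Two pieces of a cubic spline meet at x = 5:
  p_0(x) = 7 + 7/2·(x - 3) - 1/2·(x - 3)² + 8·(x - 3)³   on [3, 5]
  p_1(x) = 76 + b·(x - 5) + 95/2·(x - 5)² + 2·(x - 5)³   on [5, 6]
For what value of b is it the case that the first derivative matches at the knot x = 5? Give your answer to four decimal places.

p_0'(x) = 7/2 - 1·(x - 3) + 24·(x - 3)², so p_0'(5) = 195/2. On the right, p_1'(5) = b, so b = 195/2.

97.5000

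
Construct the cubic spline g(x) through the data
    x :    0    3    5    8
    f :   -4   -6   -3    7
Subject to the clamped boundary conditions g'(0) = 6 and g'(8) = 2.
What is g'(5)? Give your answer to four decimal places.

3.3242

With M_i denoting the second derivative at x_i, h_i = 3, 2, 3, and Δ_i = (y_(i+1) − y_i)/h_i = -2/3, 3/2, 10/3:
  3·M_0 + 10·M_1 + 2·M_2 = 6(Δ_1 - Δ_0) = 13
  2·M_1 + 10·M_2 + 3·M_3 = 6(Δ_2 - Δ_1) = 11
Clamped end conditions give two more equations: 2h_0·M_0 + h_0·M_1 = 6(Δ_0 - g'(0)) = -40 and h_2·M_2 + 2h_2·M_3 = 6(g'(8) - Δ_2) = -8.
Solving: M_0 = -2321/273, M_1 = 334/91, M_2 = 82/91, M_3 = -487/273.
On [5, 8], g'(x) = b_2 + 2c_2·(x - 5) + 3d_2·(x - 5)² with b_2 = Δ_2 - h_2(2M_2 + M_3)/6 = 605/182, c_2 = M_2/2 = 41/91, d_2 = (M_3 - M_2)/(6h_2) = -733/4914. So g'(5) = 605/182.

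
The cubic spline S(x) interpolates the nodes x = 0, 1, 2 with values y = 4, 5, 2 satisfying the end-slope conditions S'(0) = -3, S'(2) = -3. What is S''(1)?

-12

With M_i denoting the second derivative at x_i, h_i = 1, 1, and Δ_i = (y_(i+1) − y_i)/h_i = 1, -3:
  1·M_0 + 4·M_1 + 1·M_2 = 6(Δ_1 - Δ_0) = -24
Clamped end conditions give two more equations: 2h_0·M_0 + h_0·M_1 = 6(Δ_0 - S'(0)) = 24 and h_1·M_1 + 2h_1·M_2 = 6(S'(2) - Δ_1) = 0.
Forward elimination and back-substitution give M_0 = 18, M_1 = -12, M_2 = 6.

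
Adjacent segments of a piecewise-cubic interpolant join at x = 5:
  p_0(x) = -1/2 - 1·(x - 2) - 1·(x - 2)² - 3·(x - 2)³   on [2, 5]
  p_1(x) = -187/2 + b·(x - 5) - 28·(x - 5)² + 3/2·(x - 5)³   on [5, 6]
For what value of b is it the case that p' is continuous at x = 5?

-88

p_0'(x) = -1 - 2·(x - 2) - 9·(x - 2)², so p_0'(5) = -88. On the right, p_1'(5) = b, so b = -88.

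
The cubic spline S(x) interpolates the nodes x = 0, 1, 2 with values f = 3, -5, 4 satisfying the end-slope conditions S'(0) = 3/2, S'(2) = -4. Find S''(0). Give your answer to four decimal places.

With σ_i denoting the second derivative at x_i, h_i = 1, 1, and Δ_i = (y_(i+1) − y_i)/h_i = -8, 9:
  1·σ_0 + 4·σ_1 + 1·σ_2 = 6(Δ_1 - Δ_0) = 102
Clamped end conditions give two more equations: 2h_0·σ_0 + h_0·σ_1 = 6(Δ_0 - S'(0)) = -57 and h_1·σ_1 + 2h_1·σ_2 = 6(S'(2) - Δ_1) = -78.
Solving: σ_0 = -227/4, σ_1 = 113/2, σ_2 = -269/4.

-56.7500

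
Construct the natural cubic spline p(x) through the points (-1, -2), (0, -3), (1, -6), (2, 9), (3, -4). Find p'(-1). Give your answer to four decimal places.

1.3214

With M_i denoting the second derivative at x_i, h_i = 1, 1, 1, 1, and Δ_i = (y_(i+1) − y_i)/h_i = -1, -3, 15, -13:
  1·M_0 + 4·M_1 + 1·M_2 = 6(Δ_1 - Δ_0) = -12
  1·M_1 + 4·M_2 + 1·M_3 = 6(Δ_2 - Δ_1) = 108
  1·M_2 + 4·M_3 + 1·M_4 = 6(Δ_3 - Δ_2) = -168
Natural end conditions: M_0 = M_4 = 0.
Solving the tridiagonal system: M_0 = 0, M_1 = -195/14, M_2 = 306/7, M_3 = -741/14, M_4 = 0.
On [-1, 0], p'(x) = b_0 + 2c_0·(x + 1) + 3d_0·(x + 1)² with b_0 = Δ_0 - h_0(2M_0 + M_1)/6 = 37/28, c_0 = M_0/2 = 0, d_0 = (M_1 - M_0)/(6h_0) = -65/28. So p'(-1) = 37/28.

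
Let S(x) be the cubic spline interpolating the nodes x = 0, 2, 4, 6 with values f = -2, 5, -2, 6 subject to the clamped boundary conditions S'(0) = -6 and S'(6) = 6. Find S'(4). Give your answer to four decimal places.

-1.6000

Write M_i for S''(x_i). With h_i = 2, 2, 2 and divided differences Δ_i = 7/2, -7/2, 4, the continuity of S' gives the tridiagonal system
  2·M_0 + 8·M_1 + 2·M_2 = 6(Δ_1 - Δ_0) = -42
  2·M_1 + 8·M_2 + 2·M_3 = 6(Δ_2 - Δ_1) = 45
Clamped end conditions give two more equations: 2h_0·M_0 + h_0·M_1 = 6(Δ_0 - S'(0)) = 57 and h_2·M_2 + 2h_2·M_3 = 6(S'(6) - Δ_2) = 12.
Solving: M_0 = 103/5, M_1 = -127/10, M_2 = 46/5, M_3 = -8/5.
On [4, 6], S'(x) = b_2 + 2c_2·(x - 4) + 3d_2·(x - 4)² with b_2 = Δ_2 - h_2(2M_2 + M_3)/6 = -8/5, c_2 = M_2/2 = 23/5, d_2 = (M_3 - M_2)/(6h_2) = -9/10. So S'(4) = -8/5.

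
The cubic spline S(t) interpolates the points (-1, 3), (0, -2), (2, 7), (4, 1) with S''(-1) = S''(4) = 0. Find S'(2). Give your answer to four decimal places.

2.8182

Let M_i = S''(x_i). Step sizes h_i = 1, 2, 2; slopes of the chords Δ_i = (y_(i+1) - y_i)/h_i = -5, 9/2, -3.
  1·M_0 + 6·M_1 + 2·M_2 = 6(Δ_1 - Δ_0) = 57
  2·M_1 + 8·M_2 + 2·M_3 = 6(Δ_2 - Δ_1) = -45
Natural end conditions: M_0 = M_3 = 0.
Solving: M_0 = 0, M_1 = 273/22, M_2 = -96/11, M_3 = 0.
On [2, 4], S'(t) = b_2 + 2c_2·(t - 2) + 3d_2·(t - 2)² with b_2 = Δ_2 - h_2(2M_2 + M_3)/6 = 31/11, c_2 = M_2/2 = -48/11, d_2 = (M_3 - M_2)/(6h_2) = 8/11. So S'(2) = 31/11.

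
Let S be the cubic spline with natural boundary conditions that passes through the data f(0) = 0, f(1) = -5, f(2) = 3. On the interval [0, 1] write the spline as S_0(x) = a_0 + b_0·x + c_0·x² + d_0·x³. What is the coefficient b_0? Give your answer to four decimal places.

Put m_i = S'' at the i-th knot. Here h = (1, 1) and Δ = (-5, 8), so the interior equations h_(i-1)·m_(i-1) + 2(h_(i-1)+h_i)·m_i + h_i·m_(i+1) = 6(Δ_i − Δ_(i-1)) read
  1·m_0 + 4·m_1 + 1·m_2 = 6(Δ_1 - Δ_0) = 78
Natural end conditions: m_0 = m_2 = 0.
Hence m_0 = 0, m_1 = 39/2, m_2 = 0.
On [0, 1], with S_0(x) = a_0 + b_0·x + c_0·x² + d_0·x³: c_0 = m_0/2 = 0, d_0 = (m_1 - m_0)/(6h_0) = 13/4, b_0 = Δ_0 - h_0(2m_0 + m_1)/6 = -33/4.

-8.2500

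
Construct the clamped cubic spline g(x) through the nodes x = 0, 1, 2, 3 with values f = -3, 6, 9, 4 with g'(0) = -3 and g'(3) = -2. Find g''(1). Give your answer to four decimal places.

Write m_i for g''(x_i). With h_i = 1, 1, 1 and divided differences Δ_i = 9, 3, -5, the continuity of g' gives the tridiagonal system
  1·m_0 + 4·m_1 + 1·m_2 = 6(Δ_1 - Δ_0) = -36
  1·m_1 + 4·m_2 + 1·m_3 = 6(Δ_2 - Δ_1) = -48
Clamped end conditions give two more equations: 2h_0·m_0 + h_0·m_1 = 6(Δ_0 - g'(0)) = 72 and h_2·m_2 + 2h_2·m_3 = 6(g'(3) - Δ_2) = 18.
Solving: m_0 = 134/3, m_1 = -52/3, m_2 = -34/3, m_3 = 44/3.

-17.3333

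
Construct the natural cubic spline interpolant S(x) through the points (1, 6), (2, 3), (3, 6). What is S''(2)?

Write m_i for S''(x_i). With h_i = 1, 1 and divided differences Δ_i = -3, 3, the continuity of S' gives the tridiagonal system
  1·m_0 + 4·m_1 + 1·m_2 = 6(Δ_1 - Δ_0) = 36
Natural end conditions: m_0 = m_2 = 0.
Solving the tridiagonal system: m_0 = 0, m_1 = 9, m_2 = 0.

9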